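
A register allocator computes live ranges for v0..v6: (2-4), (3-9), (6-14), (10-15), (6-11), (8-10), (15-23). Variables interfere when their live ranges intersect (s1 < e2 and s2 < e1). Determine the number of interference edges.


Check all pairs for overlapping intervals.
Two intervals (s1,e1) and (s2,e2) overlap if s1 < e2 and s2 < e1.
v0 (2-4) vs v1..v6: overlaps v1 -> 1
v1 (3-9) vs v2..v6: overlaps v2, v4, v5 -> 3
v2 (6-14) vs v3..v6: overlaps v3, v4, v5 -> 3
v3 (10-15) vs v4..v6: overlaps v4 -> 1
v4 (6-11) vs v5..v6: overlaps v5 -> 1
v5 (8-10) vs v6: overlaps none -> 0
Total overlapping pairs = 1 + 3 + 3 + 1 + 1 + 0 = 9

9


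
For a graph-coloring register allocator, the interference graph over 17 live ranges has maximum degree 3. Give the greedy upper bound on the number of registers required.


Greedy coloring never needs more than (max_degree + 1) colors: when coloring a vertex, at most max_degree neighbors are already colored.
Upper bound = 3 + 1 = 4

4


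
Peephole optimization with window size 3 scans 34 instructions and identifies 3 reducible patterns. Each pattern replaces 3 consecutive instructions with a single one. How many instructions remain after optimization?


Each match removes 2 instructions.
Total removed = 3 * 2 = 6
Remaining = 34 - 6 = 28

28


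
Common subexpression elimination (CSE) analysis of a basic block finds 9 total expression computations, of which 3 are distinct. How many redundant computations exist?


CSE count = total expressions - unique expressions
= 9 - 3 = 6

6


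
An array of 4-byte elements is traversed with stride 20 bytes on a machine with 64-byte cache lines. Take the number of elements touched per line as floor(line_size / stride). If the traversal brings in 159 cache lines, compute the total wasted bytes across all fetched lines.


Elements per line = floor(64 / 20) = 3
Bytes used per line = 3 * 4 = 12
Wasted per line = 64 - 12 = 52
Total wasted = 52 * 159 = 8268

8268


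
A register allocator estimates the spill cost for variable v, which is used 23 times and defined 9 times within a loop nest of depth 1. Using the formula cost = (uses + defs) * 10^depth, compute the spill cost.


uses + defs = 23 + 9 = 32
10^1 = 10
Spill cost = 32 * 10 = 320

320


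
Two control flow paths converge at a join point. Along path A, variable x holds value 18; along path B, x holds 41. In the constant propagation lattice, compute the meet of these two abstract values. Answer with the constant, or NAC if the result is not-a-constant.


Meet operation: if both paths give the same constant, result is that constant; if they differ, result is NAC (not-a-constant).
Path A: 18, Path B: 41 -> differ
Result: not-a-constant -> NAC

NAC


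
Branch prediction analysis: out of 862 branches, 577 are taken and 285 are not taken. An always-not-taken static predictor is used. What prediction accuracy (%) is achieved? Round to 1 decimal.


Predictor: always-not-taken
Correct predictions = 285
Accuracy = 285 / 862 * 100 = 33.1%

33.1


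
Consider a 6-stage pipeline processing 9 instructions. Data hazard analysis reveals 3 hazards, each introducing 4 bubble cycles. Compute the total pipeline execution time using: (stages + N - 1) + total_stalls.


Base cycles = 6 + 9 - 1 = 14
Total stalls = 3 * 4 = 12
Total = 14 + 12 = 26

26


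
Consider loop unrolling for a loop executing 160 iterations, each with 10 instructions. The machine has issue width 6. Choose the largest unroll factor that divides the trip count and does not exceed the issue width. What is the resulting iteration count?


Largest divisor of 160 <= 6 is 5
New iterations = 160 / 5 = 32

32


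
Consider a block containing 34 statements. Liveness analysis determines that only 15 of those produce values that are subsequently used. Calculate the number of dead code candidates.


Dead code = total statements - live definitions
= 34 - 15 = 19

19


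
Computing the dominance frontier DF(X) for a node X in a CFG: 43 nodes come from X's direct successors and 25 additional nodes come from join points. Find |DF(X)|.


DF(X) = direct successor contributions + join point contributions
= 43 + 25 = 68

68


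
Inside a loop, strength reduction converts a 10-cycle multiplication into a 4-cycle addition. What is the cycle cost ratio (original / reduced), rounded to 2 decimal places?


Ratio = mult_cost / add_cost = 10 / 4 = 2.5

2.5


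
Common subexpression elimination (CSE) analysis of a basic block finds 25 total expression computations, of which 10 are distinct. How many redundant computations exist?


CSE count = total expressions - unique expressions
= 25 - 10 = 15

15


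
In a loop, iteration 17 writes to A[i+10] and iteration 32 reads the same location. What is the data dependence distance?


Distance = read iteration - write iteration
= 32 - 17 = 15

15


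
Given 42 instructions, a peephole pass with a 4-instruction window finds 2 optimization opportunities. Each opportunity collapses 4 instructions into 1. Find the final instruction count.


Each match removes 3 instructions.
Total removed = 2 * 3 = 6
Remaining = 42 - 6 = 36

36


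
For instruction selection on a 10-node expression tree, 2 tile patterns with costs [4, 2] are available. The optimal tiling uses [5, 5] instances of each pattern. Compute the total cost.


Total cost = sum(count_i * cost_i)
= 5*4 + 5*2
= 30

30


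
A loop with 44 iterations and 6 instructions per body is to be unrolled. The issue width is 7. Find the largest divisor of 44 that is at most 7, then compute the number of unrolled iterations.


Largest divisor of 44 <= 7 is 4
New iterations = 44 / 4 = 11

11


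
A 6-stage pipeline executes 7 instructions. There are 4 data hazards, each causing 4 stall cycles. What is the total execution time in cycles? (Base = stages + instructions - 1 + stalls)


Base cycles = 6 + 7 - 1 = 12
Total stalls = 4 * 4 = 16
Total = 12 + 16 = 28

28


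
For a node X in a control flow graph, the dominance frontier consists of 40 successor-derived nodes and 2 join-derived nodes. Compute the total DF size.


DF(X) = direct successor contributions + join point contributions
= 40 + 2 = 42

42


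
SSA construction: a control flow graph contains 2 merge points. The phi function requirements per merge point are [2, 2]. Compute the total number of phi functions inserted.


Total phi functions = sum of phi functions at each join node
= 2 + 2 = 4

4


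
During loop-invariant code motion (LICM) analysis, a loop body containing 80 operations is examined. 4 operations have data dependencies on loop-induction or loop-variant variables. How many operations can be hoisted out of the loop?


Invariant candidates = total - loop-dependent
= 80 - 4 = 76

76


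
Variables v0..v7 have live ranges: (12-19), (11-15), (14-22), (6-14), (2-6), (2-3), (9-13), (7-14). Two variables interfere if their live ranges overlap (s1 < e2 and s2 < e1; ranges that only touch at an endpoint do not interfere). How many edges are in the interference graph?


Check all pairs for overlapping intervals.
Two intervals (s1,e1) and (s2,e2) overlap if s1 < e2 and s2 < e1.
v0 (12-19) vs v1..v7: overlaps v1, v2, v3, v6, v7 -> 5
v1 (11-15) vs v2..v7: overlaps v2, v3, v6, v7 -> 4
v2 (14-22) vs v3..v7: overlaps none -> 0
v3 (6-14) vs v4..v7: overlaps v6, v7 -> 2
v4 (2-6) vs v5..v7: overlaps v5 -> 1
v5 (2-3) vs v6..v7: overlaps none -> 0
v6 (9-13) vs v7: overlaps v7 -> 1
Total overlapping pairs = 5 + 4 + 0 + 2 + 1 + 0 + 1 = 13

13


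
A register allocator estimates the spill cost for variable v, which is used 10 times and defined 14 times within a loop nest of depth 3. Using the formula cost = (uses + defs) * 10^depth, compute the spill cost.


uses + defs = 10 + 14 = 24
10^3 = 1000
Spill cost = 24 * 1000 = 24000

24000


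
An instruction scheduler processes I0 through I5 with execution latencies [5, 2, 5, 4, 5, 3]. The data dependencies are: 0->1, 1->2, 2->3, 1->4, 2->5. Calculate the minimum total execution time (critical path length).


Compute longest path through dependency graph: dist(Ik) = max over predecessors of dist + latency(Ik).
dist(I0) = latency 5 = 5
dist(I1) = dist(I0) + 2 = 5 + 2 = 7
dist(I2) = dist(I1) + 5 = 7 + 5 = 12
dist(I3) = dist(I2) + 4 = 12 + 4 = 16
dist(I4) = dist(I1) + 5 = 7 + 5 = 12
dist(I5) = dist(I2) + 3 = 12 + 3 = 15
Critical path = max dist = 16

16


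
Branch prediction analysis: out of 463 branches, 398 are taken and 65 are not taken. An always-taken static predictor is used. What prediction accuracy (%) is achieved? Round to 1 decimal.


Predictor: always-taken
Correct predictions = 398
Accuracy = 398 / 463 * 100 = 86.0%

86.0


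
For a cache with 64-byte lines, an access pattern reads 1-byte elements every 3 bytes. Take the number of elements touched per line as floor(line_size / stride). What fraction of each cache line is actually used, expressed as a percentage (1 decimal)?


Elements per cache line = floor(64 / 3) = 21
Bytes used = 21 * 1 = 21
Utilization = 21 / 64 * 100 = 32.8%

32.8


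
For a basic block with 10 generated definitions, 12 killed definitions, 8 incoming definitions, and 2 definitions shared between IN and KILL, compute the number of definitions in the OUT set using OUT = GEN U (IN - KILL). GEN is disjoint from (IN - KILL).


IN - KILL: 8 - 2 = 6 surviving definitions
OUT = GEN + surviving = 10 + 6 = 16

16


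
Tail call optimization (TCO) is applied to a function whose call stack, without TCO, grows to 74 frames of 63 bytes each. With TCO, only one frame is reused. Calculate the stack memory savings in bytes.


Without TCO: 74 * 63 = 4662 bytes
With TCO: reuse 1 frame = 63 bytes
Savings = 4662 - 63 = 4599

4599


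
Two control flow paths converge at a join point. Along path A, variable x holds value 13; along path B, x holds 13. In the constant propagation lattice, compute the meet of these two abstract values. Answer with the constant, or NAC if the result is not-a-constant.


Meet operation: if both paths give the same constant, result is that constant; if they differ, result is NAC (not-a-constant).
Path A: 13, Path B: 13 -> equal
Result: constant -> 13

13


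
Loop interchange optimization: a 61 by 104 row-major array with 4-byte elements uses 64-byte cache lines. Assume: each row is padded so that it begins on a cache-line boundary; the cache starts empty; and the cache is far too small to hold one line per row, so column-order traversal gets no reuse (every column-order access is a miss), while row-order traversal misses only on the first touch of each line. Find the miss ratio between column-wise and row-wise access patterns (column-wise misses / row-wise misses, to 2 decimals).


Each row occupies 104 * 4 = 416 bytes and starts on a line boundary, so it spans ceil(416 / 64) = 7 cache lines.
Row-major traversal misses (one per line touched): 61 * ceil(104 * 4 / 64) = 427
Column-major traversal misses (no reuse, every access misses): 61 * 104 = 6344
Ratio = 6344 / 427 = 14.86

14.86


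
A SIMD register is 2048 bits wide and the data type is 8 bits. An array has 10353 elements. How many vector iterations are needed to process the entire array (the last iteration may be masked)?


Width = 2048 / 8 = 256 elements per vector op
Iterations = ceil(10353 / 256) = 41

41


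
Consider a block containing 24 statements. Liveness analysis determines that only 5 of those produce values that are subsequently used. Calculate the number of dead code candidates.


Dead code = total statements - live definitions
= 24 - 5 = 19

19


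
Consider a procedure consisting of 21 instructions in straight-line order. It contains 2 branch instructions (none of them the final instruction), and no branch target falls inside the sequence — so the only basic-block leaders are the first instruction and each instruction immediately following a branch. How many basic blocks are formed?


With no in-sequence branch targets, the leaders are the first instruction plus the instruction after each branch.
Number of basic blocks = branches + 1
= 2 + 1 = 3

3


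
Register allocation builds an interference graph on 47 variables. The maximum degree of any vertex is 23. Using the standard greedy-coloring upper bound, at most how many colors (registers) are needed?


Greedy coloring never needs more than (max_degree + 1) colors: when coloring a vertex, at most max_degree neighbors are already colored.
Upper bound = 23 + 1 = 24

24


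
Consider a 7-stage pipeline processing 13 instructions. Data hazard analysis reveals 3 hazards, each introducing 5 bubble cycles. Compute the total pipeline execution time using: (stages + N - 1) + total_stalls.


Base cycles = 7 + 13 - 1 = 19
Total stalls = 3 * 5 = 15
Total = 19 + 15 = 34

34


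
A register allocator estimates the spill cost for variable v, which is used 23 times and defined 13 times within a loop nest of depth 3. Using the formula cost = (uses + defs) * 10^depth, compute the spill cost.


uses + defs = 23 + 13 = 36
10^3 = 1000
Spill cost = 36 * 1000 = 36000

36000


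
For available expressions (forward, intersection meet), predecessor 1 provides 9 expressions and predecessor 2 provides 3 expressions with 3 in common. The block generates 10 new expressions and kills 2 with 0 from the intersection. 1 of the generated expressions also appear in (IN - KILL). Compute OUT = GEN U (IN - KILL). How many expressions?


IN = intersection of predecessors = 3
IN - KILL = 3 - 0 = 3
|OUT| = |GEN| + |IN - KILL| - |GEN ∩ (IN - KILL)| = 10 + 3 - 1 = 12

12


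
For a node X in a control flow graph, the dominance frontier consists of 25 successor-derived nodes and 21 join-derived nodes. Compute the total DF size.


DF(X) = direct successor contributions + join point contributions
= 25 + 21 = 46

46


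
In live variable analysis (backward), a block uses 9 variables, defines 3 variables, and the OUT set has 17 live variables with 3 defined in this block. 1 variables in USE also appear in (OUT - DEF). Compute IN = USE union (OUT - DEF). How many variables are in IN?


OUT - DEF: 17 - 3 = 14
|IN| = |USE| + |OUT - DEF| - |USE ∩ (OUT - DEF)| = 9 + 14 - 1 = 22

22


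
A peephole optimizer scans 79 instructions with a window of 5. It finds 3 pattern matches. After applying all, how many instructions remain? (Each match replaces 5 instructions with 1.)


Each match removes 4 instructions.
Total removed = 3 * 4 = 12
Remaining = 79 - 12 = 67

67


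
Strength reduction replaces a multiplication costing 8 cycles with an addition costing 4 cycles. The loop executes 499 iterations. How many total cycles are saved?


Per-iteration saving = 8 - 4 = 4
Total saved = 499 * 4 = 1996

1996


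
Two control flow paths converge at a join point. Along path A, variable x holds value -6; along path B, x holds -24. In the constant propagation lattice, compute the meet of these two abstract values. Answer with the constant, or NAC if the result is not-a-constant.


Meet operation: if both paths give the same constant, result is that constant; if they differ, result is NAC (not-a-constant).
Path A: -6, Path B: -24 -> differ
Result: not-a-constant -> NAC

NAC


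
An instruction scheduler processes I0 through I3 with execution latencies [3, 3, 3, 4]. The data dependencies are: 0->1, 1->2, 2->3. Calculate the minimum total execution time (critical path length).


Compute longest path through dependency graph: dist(Ik) = max over predecessors of dist + latency(Ik).
dist(I0) = latency 3 = 3
dist(I1) = dist(I0) + 3 = 3 + 3 = 6
dist(I2) = dist(I1) + 3 = 6 + 3 = 9
dist(I3) = dist(I2) + 4 = 9 + 4 = 13
Critical path = max dist = 13

13


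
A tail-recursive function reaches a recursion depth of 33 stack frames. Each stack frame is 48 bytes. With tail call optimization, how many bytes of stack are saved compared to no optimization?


Without TCO: 33 * 48 = 1584 bytes
With TCO: reuse 1 frame = 48 bytes
Savings = 1584 - 48 = 1536

1536


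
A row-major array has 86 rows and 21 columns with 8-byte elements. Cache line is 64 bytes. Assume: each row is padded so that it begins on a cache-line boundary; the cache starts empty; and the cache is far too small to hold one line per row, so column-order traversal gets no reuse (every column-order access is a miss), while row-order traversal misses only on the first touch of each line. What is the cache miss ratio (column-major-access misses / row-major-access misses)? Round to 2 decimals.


Each row occupies 21 * 8 = 168 bytes and starts on a line boundary, so it spans ceil(168 / 64) = 3 cache lines.
Row-major traversal misses (one per line touched): 86 * ceil(21 * 8 / 64) = 258
Column-major traversal misses (no reuse, every access misses): 86 * 21 = 1806
Ratio = 1806 / 258 = 7.0

7.0


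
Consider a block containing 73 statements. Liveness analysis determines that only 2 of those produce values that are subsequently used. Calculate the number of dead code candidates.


Dead code = total statements - live definitions
= 73 - 2 = 71

71


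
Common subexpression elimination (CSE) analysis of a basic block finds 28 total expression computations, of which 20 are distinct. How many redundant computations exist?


CSE count = total expressions - unique expressions
= 28 - 20 = 8

8


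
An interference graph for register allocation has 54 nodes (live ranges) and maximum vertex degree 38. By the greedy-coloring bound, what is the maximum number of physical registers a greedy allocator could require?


Greedy coloring never needs more than (max_degree + 1) colors: when coloring a vertex, at most max_degree neighbors are already colored.
Upper bound = 38 + 1 = 39

39


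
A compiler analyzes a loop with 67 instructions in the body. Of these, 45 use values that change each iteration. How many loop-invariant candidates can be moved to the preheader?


Invariant candidates = total - loop-dependent
= 67 - 45 = 22

22


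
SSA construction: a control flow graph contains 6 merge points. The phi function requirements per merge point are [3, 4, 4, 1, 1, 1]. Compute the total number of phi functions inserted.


Total phi functions = sum of phi functions at each join node
= 3 + 4 + 4 + 1 + 1 + 1 = 14

14


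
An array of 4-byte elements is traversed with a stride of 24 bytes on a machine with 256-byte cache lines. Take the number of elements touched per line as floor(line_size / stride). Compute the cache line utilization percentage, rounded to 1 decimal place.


Elements per cache line = floor(256 / 24) = 10
Bytes used = 10 * 4 = 40
Utilization = 40 / 256 * 100 = 15.6%

15.6


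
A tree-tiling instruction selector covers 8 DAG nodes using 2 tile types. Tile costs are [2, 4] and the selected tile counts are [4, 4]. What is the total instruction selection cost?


Total cost = sum(count_i * cost_i)
= 4*2 + 4*4
= 24

24


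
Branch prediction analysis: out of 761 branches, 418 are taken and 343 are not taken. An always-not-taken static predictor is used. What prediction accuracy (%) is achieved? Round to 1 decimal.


Predictor: always-not-taken
Correct predictions = 343
Accuracy = 343 / 761 * 100 = 45.1%

45.1


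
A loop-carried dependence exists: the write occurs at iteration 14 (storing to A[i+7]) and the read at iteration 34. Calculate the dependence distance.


Distance = read iteration - write iteration
= 34 - 14 = 20

20


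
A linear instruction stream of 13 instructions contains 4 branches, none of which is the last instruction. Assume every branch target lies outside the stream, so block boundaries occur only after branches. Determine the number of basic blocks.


With no in-sequence branch targets, the leaders are the first instruction plus the instruction after each branch.
Number of basic blocks = branches + 1
= 4 + 1 = 5

5


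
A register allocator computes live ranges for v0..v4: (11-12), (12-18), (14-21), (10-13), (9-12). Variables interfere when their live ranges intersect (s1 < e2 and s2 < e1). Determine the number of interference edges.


Check all pairs for overlapping intervals.
Two intervals (s1,e1) and (s2,e2) overlap if s1 < e2 and s2 < e1.
v0 (11-12) vs v1..v4: overlaps v3, v4 -> 2
v1 (12-18) vs v2..v4: overlaps v2, v3 -> 2
v2 (14-21) vs v3..v4: overlaps none -> 0
v3 (10-13) vs v4: overlaps v4 -> 1
Total overlapping pairs = 2 + 2 + 0 + 1 = 5

5


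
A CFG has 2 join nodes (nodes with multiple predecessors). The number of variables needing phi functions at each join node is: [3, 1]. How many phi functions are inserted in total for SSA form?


Total phi functions = sum of phi functions at each join node
= 3 + 1 = 4

4


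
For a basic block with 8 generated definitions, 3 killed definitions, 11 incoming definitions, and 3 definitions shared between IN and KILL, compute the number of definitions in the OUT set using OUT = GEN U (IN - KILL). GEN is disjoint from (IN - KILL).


IN - KILL: 11 - 3 = 8 surviving definitions
OUT = GEN + surviving = 8 + 8 = 16

16


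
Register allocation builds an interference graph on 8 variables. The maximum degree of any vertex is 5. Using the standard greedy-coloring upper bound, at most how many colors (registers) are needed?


Greedy coloring never needs more than (max_degree + 1) colors: when coloring a vertex, at most max_degree neighbors are already colored.
Upper bound = 5 + 1 = 6

6


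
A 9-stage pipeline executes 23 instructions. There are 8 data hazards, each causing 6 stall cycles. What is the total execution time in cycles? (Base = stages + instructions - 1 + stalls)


Base cycles = 9 + 23 - 1 = 31
Total stalls = 8 * 6 = 48
Total = 31 + 48 = 79

79


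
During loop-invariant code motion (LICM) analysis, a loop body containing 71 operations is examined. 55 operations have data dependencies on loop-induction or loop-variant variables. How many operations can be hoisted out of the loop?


Invariant candidates = total - loop-dependent
= 71 - 55 = 16

16


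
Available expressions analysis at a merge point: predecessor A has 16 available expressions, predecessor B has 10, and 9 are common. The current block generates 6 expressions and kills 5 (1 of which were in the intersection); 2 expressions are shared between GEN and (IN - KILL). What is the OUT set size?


IN = intersection of predecessors = 9
IN - KILL = 9 - 1 = 8
|OUT| = |GEN| + |IN - KILL| - |GEN ∩ (IN - KILL)| = 6 + 8 - 2 = 12

12


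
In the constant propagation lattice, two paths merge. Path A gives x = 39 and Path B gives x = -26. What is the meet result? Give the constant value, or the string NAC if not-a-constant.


Meet operation: if both paths give the same constant, result is that constant; if they differ, result is NAC (not-a-constant).
Path A: 39, Path B: -26 -> differ
Result: not-a-constant -> NAC

NAC


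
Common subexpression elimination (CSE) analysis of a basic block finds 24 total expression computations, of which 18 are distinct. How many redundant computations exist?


CSE count = total expressions - unique expressions
= 24 - 18 = 6

6


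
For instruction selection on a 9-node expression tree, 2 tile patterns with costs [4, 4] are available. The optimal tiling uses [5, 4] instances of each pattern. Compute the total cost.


Total cost = sum(count_i * cost_i)
= 5*4 + 4*4
= 36

36


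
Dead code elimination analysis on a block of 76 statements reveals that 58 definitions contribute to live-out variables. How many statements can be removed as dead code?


Dead code = total statements - live definitions
= 76 - 58 = 18

18


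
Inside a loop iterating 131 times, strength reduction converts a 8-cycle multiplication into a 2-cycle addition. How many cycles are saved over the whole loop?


Per-iteration saving = 8 - 2 = 6
Total saved = 131 * 6 = 786

786


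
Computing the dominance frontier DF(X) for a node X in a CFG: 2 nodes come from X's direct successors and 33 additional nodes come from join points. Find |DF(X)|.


DF(X) = direct successor contributions + join point contributions
= 2 + 33 = 35

35


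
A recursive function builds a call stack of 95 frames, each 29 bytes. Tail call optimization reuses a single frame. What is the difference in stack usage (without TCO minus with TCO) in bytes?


Without TCO: 95 * 29 = 2755 bytes
With TCO: reuse 1 frame = 29 bytes
Savings = 2755 - 29 = 2726

2726


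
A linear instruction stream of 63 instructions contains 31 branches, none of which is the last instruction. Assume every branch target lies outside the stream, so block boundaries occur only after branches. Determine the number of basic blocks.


With no in-sequence branch targets, the leaders are the first instruction plus the instruction after each branch.
Number of basic blocks = branches + 1
= 31 + 1 = 32

32


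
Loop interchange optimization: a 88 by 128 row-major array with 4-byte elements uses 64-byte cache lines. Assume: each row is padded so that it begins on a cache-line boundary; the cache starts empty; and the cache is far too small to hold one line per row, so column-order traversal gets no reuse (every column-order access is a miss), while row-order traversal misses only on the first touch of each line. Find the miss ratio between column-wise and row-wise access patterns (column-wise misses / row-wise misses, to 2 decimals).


Each row occupies 128 * 4 = 512 bytes and starts on a line boundary, so it spans ceil(512 / 64) = 8 cache lines.
Row-major traversal misses (one per line touched): 88 * ceil(128 * 4 / 64) = 704
Column-major traversal misses (no reuse, every access misses): 88 * 128 = 11264
Ratio = 11264 / 704 = 16.0

16.0


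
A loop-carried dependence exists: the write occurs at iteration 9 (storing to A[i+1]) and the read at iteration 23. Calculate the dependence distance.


Distance = read iteration - write iteration
= 23 - 9 = 14

14


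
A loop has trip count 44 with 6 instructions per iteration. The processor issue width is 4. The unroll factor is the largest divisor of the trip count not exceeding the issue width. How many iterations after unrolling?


Largest divisor of 44 <= 4 is 4
New iterations = 44 / 4 = 11

11


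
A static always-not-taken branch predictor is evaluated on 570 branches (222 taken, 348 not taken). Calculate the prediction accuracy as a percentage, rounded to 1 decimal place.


Predictor: always-not-taken
Correct predictions = 348
Accuracy = 348 / 570 * 100 = 61.1%

61.1


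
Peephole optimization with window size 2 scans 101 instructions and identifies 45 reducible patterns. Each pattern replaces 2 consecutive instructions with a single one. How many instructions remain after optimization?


Each match removes 1 instructions.
Total removed = 45 * 1 = 45
Remaining = 101 - 45 = 56

56


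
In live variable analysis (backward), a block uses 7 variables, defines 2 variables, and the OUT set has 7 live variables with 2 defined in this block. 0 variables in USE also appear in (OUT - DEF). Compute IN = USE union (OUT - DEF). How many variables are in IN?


OUT - DEF: 7 - 2 = 5
|IN| = |USE| + |OUT - DEF| - |USE ∩ (OUT - DEF)| = 7 + 5 - 0 = 12

12


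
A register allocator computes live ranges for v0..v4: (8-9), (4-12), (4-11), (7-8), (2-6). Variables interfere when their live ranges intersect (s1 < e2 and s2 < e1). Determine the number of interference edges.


Check all pairs for overlapping intervals.
Two intervals (s1,e1) and (s2,e2) overlap if s1 < e2 and s2 < e1.
v0 (8-9) vs v1..v4: overlaps v1, v2 -> 2
v1 (4-12) vs v2..v4: overlaps v2, v3, v4 -> 3
v2 (4-11) vs v3..v4: overlaps v3, v4 -> 2
v3 (7-8) vs v4: overlaps none -> 0
Total overlapping pairs = 2 + 3 + 2 + 0 = 7

7


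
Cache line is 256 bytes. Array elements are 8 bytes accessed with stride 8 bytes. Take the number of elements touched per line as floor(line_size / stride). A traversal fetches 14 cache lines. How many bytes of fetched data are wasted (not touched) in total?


Elements per line = floor(256 / 8) = 32
Bytes used per line = 32 * 8 = 256
Wasted per line = 256 - 256 = 0
Total wasted = 0 * 14 = 0

0


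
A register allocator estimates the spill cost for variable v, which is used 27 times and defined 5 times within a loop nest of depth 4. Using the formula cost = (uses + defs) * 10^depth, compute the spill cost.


uses + defs = 27 + 5 = 32
10^4 = 10000
Spill cost = 32 * 10000 = 320000

320000


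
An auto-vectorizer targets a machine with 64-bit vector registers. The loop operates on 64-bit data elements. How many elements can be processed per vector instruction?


Width = SIMD bits / data type bits
= 64 / 64 = 1

1


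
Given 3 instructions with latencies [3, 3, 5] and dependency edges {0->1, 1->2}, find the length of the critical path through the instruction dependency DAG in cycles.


Compute longest path through dependency graph: dist(Ik) = max over predecessors of dist + latency(Ik).
dist(I0) = latency 3 = 3
dist(I1) = dist(I0) + 3 = 3 + 3 = 6
dist(I2) = dist(I1) + 5 = 6 + 5 = 11
Critical path = max dist = 11

11


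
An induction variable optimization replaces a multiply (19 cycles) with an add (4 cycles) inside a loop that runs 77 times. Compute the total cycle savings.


Per-iteration saving = 19 - 4 = 15
Total saved = 77 * 15 = 1155

1155


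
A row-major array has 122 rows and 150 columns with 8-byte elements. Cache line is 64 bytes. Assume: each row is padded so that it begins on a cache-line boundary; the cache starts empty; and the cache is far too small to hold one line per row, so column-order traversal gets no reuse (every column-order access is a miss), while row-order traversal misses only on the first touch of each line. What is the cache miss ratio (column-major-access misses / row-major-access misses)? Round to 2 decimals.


Each row occupies 150 * 8 = 1200 bytes and starts on a line boundary, so it spans ceil(1200 / 64) = 19 cache lines.
Row-major traversal misses (one per line touched): 122 * ceil(150 * 8 / 64) = 2318
Column-major traversal misses (no reuse, every access misses): 122 * 150 = 18300
Ratio = 18300 / 2318 = 7.89

7.89


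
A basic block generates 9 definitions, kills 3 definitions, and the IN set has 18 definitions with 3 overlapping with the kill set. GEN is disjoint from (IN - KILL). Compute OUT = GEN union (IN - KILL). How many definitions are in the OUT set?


IN - KILL: 18 - 3 = 15 surviving definitions
OUT = GEN + surviving = 9 + 15 = 24

24


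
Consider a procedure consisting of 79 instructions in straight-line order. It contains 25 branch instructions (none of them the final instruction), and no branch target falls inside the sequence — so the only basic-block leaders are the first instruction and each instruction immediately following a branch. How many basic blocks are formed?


With no in-sequence branch targets, the leaders are the first instruction plus the instruction after each branch.
Number of basic blocks = branches + 1
= 25 + 1 = 26

26


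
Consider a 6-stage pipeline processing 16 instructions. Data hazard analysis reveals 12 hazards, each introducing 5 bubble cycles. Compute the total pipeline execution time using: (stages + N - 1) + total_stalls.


Base cycles = 6 + 16 - 1 = 21
Total stalls = 12 * 5 = 60
Total = 21 + 60 = 81

81


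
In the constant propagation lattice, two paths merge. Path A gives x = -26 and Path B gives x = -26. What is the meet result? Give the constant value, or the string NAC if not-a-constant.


Meet operation: if both paths give the same constant, result is that constant; if they differ, result is NAC (not-a-constant).
Path A: -26, Path B: -26 -> equal
Result: constant -> -26

-26


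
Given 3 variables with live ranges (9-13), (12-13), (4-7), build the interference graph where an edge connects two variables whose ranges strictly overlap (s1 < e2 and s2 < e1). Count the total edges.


Check all pairs for overlapping intervals.
Two intervals (s1,e1) and (s2,e2) overlap if s1 < e2 and s2 < e1.
v0 (9-13) vs v1..v2: overlaps v1 -> 1
v1 (12-13) vs v2: overlaps none -> 0
Total overlapping pairs = 1 + 0 = 1

1


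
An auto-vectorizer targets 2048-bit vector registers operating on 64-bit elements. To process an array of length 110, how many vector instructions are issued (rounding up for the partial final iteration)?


Width = 2048 / 64 = 32 elements per vector op
Iterations = ceil(110 / 32) = 4

4


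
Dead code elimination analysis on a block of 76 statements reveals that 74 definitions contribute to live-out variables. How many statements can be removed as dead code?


Dead code = total statements - live definitions
= 76 - 74 = 2

2


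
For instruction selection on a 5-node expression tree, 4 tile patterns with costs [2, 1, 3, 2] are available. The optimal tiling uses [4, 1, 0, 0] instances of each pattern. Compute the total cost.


Total cost = sum(count_i * cost_i)
= 4*2 + 1*1 + 0*3 + 0*2
= 9

9


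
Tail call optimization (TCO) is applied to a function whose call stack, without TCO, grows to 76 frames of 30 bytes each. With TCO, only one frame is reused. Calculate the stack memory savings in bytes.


Without TCO: 76 * 30 = 2280 bytes
With TCO: reuse 1 frame = 30 bytes
Savings = 2280 - 30 = 2250

2250


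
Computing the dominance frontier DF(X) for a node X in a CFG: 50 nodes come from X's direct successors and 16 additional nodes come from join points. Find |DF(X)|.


DF(X) = direct successor contributions + join point contributions
= 50 + 16 = 66

66


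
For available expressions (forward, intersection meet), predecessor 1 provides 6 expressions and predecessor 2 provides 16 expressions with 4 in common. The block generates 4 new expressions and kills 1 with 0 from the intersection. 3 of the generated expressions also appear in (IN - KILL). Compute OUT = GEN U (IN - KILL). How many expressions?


IN = intersection of predecessors = 4
IN - KILL = 4 - 0 = 4
|OUT| = |GEN| + |IN - KILL| - |GEN ∩ (IN - KILL)| = 4 + 4 - 3 = 5

5


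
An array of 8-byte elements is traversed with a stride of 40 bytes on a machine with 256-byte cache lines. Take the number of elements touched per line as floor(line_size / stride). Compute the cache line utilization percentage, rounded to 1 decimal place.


Elements per cache line = floor(256 / 40) = 6
Bytes used = 6 * 8 = 48
Utilization = 48 / 256 * 100 = 18.8%

18.8


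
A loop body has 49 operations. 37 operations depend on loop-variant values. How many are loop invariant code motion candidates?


Invariant candidates = total - loop-dependent
= 49 - 37 = 12

12


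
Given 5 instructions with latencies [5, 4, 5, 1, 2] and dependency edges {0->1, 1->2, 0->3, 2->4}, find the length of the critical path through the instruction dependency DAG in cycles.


Compute longest path through dependency graph: dist(Ik) = max over predecessors of dist + latency(Ik).
dist(I0) = latency 5 = 5
dist(I1) = dist(I0) + 4 = 5 + 4 = 9
dist(I2) = dist(I1) + 5 = 9 + 5 = 14
dist(I3) = dist(I0) + 1 = 5 + 1 = 6
dist(I4) = dist(I2) + 2 = 14 + 2 = 16
Critical path = max dist = 16

16


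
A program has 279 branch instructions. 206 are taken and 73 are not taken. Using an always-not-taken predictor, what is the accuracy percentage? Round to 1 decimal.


Predictor: always-not-taken
Correct predictions = 73
Accuracy = 73 / 279 * 100 = 26.2%

26.2


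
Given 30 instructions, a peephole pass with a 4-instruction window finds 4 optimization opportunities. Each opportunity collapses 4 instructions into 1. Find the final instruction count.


Each match removes 3 instructions.
Total removed = 4 * 3 = 12
Remaining = 30 - 12 = 18

18


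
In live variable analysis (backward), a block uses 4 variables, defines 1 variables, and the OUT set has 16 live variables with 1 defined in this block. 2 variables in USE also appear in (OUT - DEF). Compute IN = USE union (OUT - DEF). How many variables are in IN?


OUT - DEF: 16 - 1 = 15
|IN| = |USE| + |OUT - DEF| - |USE ∩ (OUT - DEF)| = 4 + 15 - 2 = 17

17


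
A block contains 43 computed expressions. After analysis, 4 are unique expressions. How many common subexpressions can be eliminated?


CSE count = total expressions - unique expressions
= 43 - 4 = 39

39


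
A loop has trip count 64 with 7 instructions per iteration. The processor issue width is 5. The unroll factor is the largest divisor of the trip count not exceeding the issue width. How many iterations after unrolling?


Largest divisor of 64 <= 5 is 4
New iterations = 64 / 4 = 16

16


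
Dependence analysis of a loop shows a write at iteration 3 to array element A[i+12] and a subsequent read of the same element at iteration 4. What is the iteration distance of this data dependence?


Distance = read iteration - write iteration
= 4 - 3 = 1

1


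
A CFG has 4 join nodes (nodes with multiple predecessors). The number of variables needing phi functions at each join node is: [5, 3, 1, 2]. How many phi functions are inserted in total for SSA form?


Total phi functions = sum of phi functions at each join node
= 5 + 3 + 1 + 2 = 11

11


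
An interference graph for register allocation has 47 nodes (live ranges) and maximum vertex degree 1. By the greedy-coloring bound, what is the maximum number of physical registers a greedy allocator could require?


Greedy coloring never needs more than (max_degree + 1) colors: when coloring a vertex, at most max_degree neighbors are already colored.
Upper bound = 1 + 1 = 2

2


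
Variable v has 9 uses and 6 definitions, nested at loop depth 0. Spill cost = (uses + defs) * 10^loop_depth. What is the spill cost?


uses + defs = 9 + 6 = 15
10^0 = 1
Spill cost = 15 * 1 = 15

15


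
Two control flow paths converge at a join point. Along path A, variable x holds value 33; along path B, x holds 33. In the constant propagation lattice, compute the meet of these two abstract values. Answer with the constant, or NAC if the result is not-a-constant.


Meet operation: if both paths give the same constant, result is that constant; if they differ, result is NAC (not-a-constant).
Path A: 33, Path B: 33 -> equal
Result: constant -> 33

33


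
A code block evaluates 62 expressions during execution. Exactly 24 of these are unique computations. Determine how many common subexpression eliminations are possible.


CSE count = total expressions - unique expressions
= 62 - 24 = 38

38


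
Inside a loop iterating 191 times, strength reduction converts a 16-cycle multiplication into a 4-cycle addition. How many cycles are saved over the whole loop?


Per-iteration saving = 16 - 4 = 12
Total saved = 191 * 12 = 2292

2292


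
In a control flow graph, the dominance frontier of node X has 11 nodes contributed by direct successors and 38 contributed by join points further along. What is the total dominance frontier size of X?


DF(X) = direct successor contributions + join point contributions
= 11 + 38 = 49

49


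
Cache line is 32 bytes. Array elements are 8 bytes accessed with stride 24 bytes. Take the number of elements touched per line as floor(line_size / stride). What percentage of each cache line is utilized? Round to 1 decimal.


Elements per cache line = floor(32 / 24) = 1
Bytes used = 1 * 8 = 8
Utilization = 8 / 32 * 100 = 25.0%

25.0


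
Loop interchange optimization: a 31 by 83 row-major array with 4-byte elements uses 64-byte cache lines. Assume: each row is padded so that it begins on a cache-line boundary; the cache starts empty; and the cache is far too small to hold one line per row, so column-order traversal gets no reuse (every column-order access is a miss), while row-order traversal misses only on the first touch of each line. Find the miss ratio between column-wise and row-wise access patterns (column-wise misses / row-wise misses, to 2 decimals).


Each row occupies 83 * 4 = 332 bytes and starts on a line boundary, so it spans ceil(332 / 64) = 6 cache lines.
Row-major traversal misses (one per line touched): 31 * ceil(83 * 4 / 64) = 186
Column-major traversal misses (no reuse, every access misses): 31 * 83 = 2573
Ratio = 2573 / 186 = 13.83

13.83
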